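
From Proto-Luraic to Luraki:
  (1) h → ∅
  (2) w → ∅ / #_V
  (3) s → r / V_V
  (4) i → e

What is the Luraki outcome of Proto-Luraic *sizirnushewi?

Luraki: *sizirnushewi
  sizirnushewi → sizirnusewi   [h-loss]
  sizirnusewi (rule 2 does not apply)
  sizirnusewi → sizirnurewi   [rhotacism]
  sizirnurewi → sezernurewe   [vowel merger]
  giving Luraki sezernurewe.

sezernurewe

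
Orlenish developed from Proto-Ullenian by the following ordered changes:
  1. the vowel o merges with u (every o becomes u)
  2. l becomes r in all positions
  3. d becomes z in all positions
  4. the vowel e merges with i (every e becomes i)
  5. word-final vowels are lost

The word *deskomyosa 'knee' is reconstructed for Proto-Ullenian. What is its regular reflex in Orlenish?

ziskumyus

Orlenish: *deskomyosa
  deskomyosa → deskumyusa   [vowel merger]
  deskumyusa (rule 2 does not apply)
  deskumyusa → zeskumyusa   [unconditioned shift]
  zeskumyusa → ziskumyusa   [vowel merger]
  ziskumyusa → ziskumyus   [apocope]
  giving Orlenish ziskumyus.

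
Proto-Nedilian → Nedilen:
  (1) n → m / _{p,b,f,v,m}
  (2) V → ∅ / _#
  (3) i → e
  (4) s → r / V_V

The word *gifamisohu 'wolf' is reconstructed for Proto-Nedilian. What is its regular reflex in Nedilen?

Nedilen: start from *gifamisohu.
  rule 1: no change — gifamisohu
  rule 2 (apocope): gifamisohu → gifamisoh
  rule 3 (vowel merger): gifamisoh → gefamesoh
  rule 4 (rhotacism): gefamesoh → gefameroh
  ⇒ Nedilen gefameroh

gefameroh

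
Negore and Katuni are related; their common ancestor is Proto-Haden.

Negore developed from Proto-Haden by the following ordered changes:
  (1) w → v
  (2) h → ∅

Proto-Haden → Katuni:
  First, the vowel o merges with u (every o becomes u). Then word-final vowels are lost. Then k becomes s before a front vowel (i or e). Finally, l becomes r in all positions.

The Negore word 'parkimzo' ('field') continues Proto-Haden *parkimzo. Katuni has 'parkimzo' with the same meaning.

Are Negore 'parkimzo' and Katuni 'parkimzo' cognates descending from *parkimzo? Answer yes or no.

Derive the expected Katuni reflex of *parkimzo:
Katuni: start from *parkimzo.
  rule 1 (vowel merger): parkimzo → parkimzu
  rule 2 (apocope): parkimzu → parkimz
  rule 3 (palatalisation): parkimz → parsimz
  rule 4: no change — parsimz
  ⇒ Katuni parsimz
The regular Katuni reflex would be 'parsimz', but the attested form is 'parkimzo'. The correspondence is irregular, so they are not cognates (the Katuni form has a different source).

no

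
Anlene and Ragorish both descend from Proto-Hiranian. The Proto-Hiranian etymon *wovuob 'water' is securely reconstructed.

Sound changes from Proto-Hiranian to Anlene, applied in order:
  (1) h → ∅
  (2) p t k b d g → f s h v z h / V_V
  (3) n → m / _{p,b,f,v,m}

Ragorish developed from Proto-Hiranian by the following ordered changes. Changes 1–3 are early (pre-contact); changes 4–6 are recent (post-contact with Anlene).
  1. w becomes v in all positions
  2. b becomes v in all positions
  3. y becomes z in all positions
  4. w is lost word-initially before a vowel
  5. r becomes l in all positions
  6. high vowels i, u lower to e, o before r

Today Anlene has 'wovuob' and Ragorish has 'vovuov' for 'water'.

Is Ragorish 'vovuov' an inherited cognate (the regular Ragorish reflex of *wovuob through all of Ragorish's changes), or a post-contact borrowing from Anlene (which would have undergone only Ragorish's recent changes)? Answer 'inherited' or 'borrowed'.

inherited

If inherited, *wovuob would pass through all of Ragorish's changes:
Ragorish: start from *wovuob.
  rule 1 (unconditioned shift): wovuob → vovuob
  rule 2 (unconditioned shift): vovuob → vovuov
  rule 3: no change — vovuov
  rule 4: no change — vovuov
  rule 5: no change — vovuov
  rule 6: no change — vovuov
  ⇒ Ragorish vovuov
If borrowed from Anlene 'wovuob' after the early changes, it would undergo only the recent ones:
  rule 4 (glide loss): wovuob → ovuob
  rule 5 (unconditioned shift): no change (ovuob)
  rule 6 (pre-rhotic lowering): no change (ovuob)
  ⇒ as a loan: ovuob
Ragorish 'vovuov' matches the inherited outcome exactly, so it is an inherited cognate, not a loan.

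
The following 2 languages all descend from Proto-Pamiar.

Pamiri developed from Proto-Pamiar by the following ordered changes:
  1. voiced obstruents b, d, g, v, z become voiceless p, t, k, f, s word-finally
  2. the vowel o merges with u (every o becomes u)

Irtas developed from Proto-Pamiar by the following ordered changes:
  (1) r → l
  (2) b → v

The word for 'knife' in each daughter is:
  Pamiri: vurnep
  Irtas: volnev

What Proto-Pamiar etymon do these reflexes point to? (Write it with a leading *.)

Position 2: Pamiri has u, Irtas has o. Irtas preserves o here (none of its changes turn any other segment into o), so the proto-segment is *o.
Position 3: Pamiri has r, Irtas has l. Pamiri preserves r here (none of its changes turn any other segment into r), so the proto-segment is *r.
Position 6: Pamiri has p, Irtas has v. Taking the neighbouring segments as reconstructed: Pamiri p could go back to *p or *b; Irtas v could go back to *b or *v — the one source consistent with every daughter is *b.
Continuing position by position gives *vorneb; check it forward:
Pamiri: *vorneb
  vorneb → vornep   [final devoicing]
  vornep → vurnep   [vowel merger]
  giving Pamiri vurnep.
Irtas: *vorneb > volneb > volnev  (by unconditioned shift, unconditioned shift)
Only *vorneb yields all of Pamiri vurnep, Irtas volnev.

*vorneb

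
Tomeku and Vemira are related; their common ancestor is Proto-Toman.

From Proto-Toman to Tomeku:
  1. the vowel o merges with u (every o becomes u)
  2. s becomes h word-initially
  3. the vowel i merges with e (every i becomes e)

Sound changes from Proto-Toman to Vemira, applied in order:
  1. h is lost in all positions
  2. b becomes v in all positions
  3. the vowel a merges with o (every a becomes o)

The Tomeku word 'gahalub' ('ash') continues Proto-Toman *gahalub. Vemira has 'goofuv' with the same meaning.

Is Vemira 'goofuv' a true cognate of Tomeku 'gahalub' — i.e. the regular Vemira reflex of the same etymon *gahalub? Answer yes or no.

Derive the expected Vemira reflex of *gahalub:
Vemira: *gahalub
  gahalub → gaalub   [h-loss]
  gaalub → gaaluv   [unconditioned shift]
  gaaluv → gooluv   [vowel merger]
  giving Vemira gooluv.
The regular Vemira reflex would be 'gooluv', but the attested form is 'goofuv'. The correspondence is irregular, so they are not cognates (the Vemira form has a different source).

no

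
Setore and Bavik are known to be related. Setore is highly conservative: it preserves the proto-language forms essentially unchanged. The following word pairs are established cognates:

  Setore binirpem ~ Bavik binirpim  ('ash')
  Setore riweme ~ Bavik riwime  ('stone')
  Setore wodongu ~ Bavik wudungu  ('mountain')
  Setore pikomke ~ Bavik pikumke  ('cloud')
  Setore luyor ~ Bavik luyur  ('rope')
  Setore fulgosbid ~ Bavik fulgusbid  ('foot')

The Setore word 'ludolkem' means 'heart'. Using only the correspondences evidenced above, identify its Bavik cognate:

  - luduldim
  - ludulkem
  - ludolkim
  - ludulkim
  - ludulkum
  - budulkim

wodongu ~ wudungu, fulgosbid ~ fulgusbid — Setore o corresponds to Bavik u after a consonant, before a consonant other than r, m, n, p, b, f, v.
binirpem ~ binirpim, riweme ~ riwime — Setore e corresponds to Bavik i after a consonant, before a nasal.
Applying these to Setore 'ludolkem':
  ludolkem → ludulkem   (o→u after a consonant, before a consonant other than r, m, n, p, b, f, v)
  ludulkem → ludulkim   (e→i after a consonant, before a nasal)
So the Bavik cognate is 'ludulkim'.

ludulkim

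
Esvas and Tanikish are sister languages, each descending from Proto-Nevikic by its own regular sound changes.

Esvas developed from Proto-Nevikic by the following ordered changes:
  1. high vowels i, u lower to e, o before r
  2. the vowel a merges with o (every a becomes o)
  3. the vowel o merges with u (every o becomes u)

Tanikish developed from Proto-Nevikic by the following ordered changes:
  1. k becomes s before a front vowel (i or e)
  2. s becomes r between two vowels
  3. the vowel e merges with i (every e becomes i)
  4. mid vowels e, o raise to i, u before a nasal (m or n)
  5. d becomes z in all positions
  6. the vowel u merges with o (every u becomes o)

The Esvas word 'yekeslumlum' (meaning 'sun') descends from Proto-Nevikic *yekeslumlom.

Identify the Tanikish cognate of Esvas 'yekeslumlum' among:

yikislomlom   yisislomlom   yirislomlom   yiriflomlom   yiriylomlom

yirislomlom

Tanikish: start from *yekeslumlom.
  rule 1 (palatalisation): yekeslumlom → yeseslumlom
  rule 2 (rhotacism): yeseslumlom → yereslumlom
  rule 3 (vowel merger): yereslumlom → yirislumlom
  rule 4 (pre-nasal raising): yirislumlom → yirislumlum
  rule 5: no change — yirislumlum
  rule 6 (vowel merger): yirislumlum → yirislomlom
  ⇒ Tanikish yirislomlom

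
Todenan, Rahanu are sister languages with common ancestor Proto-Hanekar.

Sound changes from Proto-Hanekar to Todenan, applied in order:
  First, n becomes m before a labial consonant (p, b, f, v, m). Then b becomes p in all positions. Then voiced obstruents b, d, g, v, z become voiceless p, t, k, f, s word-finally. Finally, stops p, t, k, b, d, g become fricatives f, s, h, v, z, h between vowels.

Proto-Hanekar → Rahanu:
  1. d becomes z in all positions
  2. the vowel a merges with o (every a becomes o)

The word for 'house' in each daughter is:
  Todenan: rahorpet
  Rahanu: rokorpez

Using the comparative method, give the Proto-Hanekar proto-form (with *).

Position 3: Todenan has h, Rahanu has k. Rahanu preserves k here (none of its changes turn any other segment into k), so the proto-segment is *k.
Position 8: Todenan has t, Rahanu has z. Taking the neighbouring segments as reconstructed: Todenan t could go back to *t or *d; Rahanu z could go back to *d or *z — the one source consistent with every daughter is *d.
Position 2: Todenan has a, Rahanu has o. Todenan preserves a here (none of its changes turn any other segment into a), so the proto-segment is *a.
This points to *rakorped. Verify forward in each daughter:
Todenan: start from *rakorped.
  rule 1: no change — rakorped
  rule 2: no change — rakorped
  rule 3 (final devoicing): rakorped → rakorpet
  rule 4 (intervocalic lenition): rakorpet → rahorpet
  ⇒ Todenan rahorpet
Rahanu: *rakorped
  rakorped → rakorpez   [unconditioned shift]
  rakorpez → rokorpez   [vowel merger]
  giving Rahanu rokorpez.
No other proto-form is consistent with every reflex, so the reconstruction is *rakorped.

*rakorped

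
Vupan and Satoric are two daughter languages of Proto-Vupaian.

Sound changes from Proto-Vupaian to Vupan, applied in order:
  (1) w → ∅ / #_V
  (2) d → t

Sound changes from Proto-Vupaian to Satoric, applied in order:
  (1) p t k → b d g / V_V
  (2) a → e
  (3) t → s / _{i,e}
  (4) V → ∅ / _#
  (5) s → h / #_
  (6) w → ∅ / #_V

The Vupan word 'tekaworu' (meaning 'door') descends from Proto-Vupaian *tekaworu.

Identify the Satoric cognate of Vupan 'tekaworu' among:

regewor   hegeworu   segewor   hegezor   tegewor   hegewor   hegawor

Satoric: *tekaworu
  tekaworu → tegaworu   [intervocalic voicing]
  tegaworu → tegeworu   [vowel merger]
  tegeworu → segeworu   [palatalisation]
  segeworu → segewor   [apocope]
  segewor → hegewor   [debuccalisation]
  hegewor (rule 6 does not apply)
  giving Satoric hegewor.
Only 'hegewor' matches the regular Satoric development of *tekaworu.

hegewor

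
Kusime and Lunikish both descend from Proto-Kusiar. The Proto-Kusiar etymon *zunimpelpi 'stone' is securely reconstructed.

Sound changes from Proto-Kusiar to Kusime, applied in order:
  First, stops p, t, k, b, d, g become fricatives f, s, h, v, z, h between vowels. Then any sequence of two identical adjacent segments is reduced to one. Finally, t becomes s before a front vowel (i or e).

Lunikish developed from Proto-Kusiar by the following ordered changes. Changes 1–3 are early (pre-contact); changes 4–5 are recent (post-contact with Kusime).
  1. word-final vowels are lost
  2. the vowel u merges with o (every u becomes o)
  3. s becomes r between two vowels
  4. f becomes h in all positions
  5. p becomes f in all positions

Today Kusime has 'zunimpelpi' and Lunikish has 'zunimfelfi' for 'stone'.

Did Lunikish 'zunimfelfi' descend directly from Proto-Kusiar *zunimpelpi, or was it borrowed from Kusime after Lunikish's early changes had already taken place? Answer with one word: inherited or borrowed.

If inherited, *zunimpelpi would pass through all of Lunikish's changes:
Lunikish: *zunimpelpi
  zunimpelpi → zunimpelp   [apocope]
  zunimpelp → zonimpelp   [vowel merger]
  zonimpelp (rule 3 does not apply)
  zonimpelp (rule 4 does not apply)
  zonimpelp → zonimfelf   [unconditioned shift]
  giving Lunikish zonimfelf.
If borrowed from Kusime 'zunimpelpi' after the early changes, it would undergo only the recent ones:
  rule 4 (unconditioned shift): no change (zunimpelpi)
  rule 5 (unconditioned shift): zunimpelpi → zunimfelfi
  ⇒ as a loan: zunimfelfi
Lunikish 'zunimfelfi' matches the loan outcome 'zunimfelfi', not the inherited 'zonimfelf' — it skipped the early Lunikish changes, so it was borrowed from Kusime.

borrowed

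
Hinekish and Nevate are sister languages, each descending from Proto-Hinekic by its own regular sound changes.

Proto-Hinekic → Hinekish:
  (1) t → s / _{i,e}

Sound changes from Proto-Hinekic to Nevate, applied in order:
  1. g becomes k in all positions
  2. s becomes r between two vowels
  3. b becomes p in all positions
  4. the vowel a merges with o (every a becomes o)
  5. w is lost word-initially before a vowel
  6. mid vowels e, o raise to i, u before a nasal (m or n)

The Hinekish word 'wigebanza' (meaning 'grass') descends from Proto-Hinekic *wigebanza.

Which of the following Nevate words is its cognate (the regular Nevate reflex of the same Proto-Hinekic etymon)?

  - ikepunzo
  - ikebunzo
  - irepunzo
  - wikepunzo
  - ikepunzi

Nevate: *wigebanza > wikebanza > wikepanza > wikeponzo > ikeponzo > ikepunzo  (by unconditioned shift, unconditioned shift, vowel merger, glide loss, pre-nasal raising)
Only 'ikepunzo' matches the regular Nevate development of *wigebanza.

ikepunzo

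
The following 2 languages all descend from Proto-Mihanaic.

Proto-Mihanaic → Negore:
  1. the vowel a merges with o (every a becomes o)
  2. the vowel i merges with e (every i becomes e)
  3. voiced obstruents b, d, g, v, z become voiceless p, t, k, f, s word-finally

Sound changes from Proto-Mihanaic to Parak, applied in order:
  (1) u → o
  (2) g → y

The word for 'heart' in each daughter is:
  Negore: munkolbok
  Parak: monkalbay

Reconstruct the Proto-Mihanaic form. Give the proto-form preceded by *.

Position 8: Negore has o, Parak has a. Parak preserves a here (none of its changes turn any other segment into a), so the proto-segment is *a.
Position 9: Negore has k, Parak has y. Taking the neighbouring segments as reconstructed: Negore k could go back to *k or *g; Parak y could go back to *g or *y — the one source consistent with every daughter is *g.
Continuing position by position gives *munkalbag; check it forward:
Negore: start from *munkalbag.
  rule 1 (vowel merger): munkalbag → munkolbog
  rule 2: no change — munkolbog
  rule 3 (final devoicing): munkolbog → munkolbok
  ⇒ Negore munkolbok
Parak: *munkalbag > monkalbag > monkalbay  (by vowel merger, unconditioned shift)
No other proto-form is consistent with every reflex, so the reconstruction is *munkalbag.

*munkalbag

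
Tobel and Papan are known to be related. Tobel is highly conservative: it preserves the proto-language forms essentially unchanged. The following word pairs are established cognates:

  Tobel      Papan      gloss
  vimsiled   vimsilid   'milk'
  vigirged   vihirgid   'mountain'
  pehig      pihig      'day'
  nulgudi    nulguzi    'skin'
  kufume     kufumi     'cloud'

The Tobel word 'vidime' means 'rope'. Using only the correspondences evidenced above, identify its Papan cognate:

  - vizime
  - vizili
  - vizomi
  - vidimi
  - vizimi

nulgudi ~ nulguzi — Tobel d corresponds to Papan z between vowels (before a front vowel).
kufume ~ kufumi — Tobel e corresponds to Papan i word-finally.
Applying these to Tobel 'vidime':
  vidime → vizime   (d→z between vowels (before a front vowel))
  vizime → vizimi   (e→i word-finally)
So the Papan cognate is 'vizimi'.

vizimi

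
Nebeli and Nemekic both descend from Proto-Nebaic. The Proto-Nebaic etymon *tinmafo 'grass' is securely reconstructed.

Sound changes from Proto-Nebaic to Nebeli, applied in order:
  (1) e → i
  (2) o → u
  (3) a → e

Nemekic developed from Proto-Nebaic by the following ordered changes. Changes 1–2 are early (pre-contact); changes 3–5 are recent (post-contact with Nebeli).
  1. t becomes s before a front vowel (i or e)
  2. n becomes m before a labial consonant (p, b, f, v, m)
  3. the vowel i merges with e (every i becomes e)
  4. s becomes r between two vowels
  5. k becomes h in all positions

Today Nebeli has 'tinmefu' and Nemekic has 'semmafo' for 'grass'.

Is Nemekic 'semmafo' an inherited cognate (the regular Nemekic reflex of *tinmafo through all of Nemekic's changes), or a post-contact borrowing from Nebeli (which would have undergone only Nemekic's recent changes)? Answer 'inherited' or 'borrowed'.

inherited

If inherited, *tinmafo would pass through all of Nemekic's changes:
Nemekic: *tinmafo > sinmafo > simmafo > semmafo  (by palatalisation, nasal place assimilation, vowel merger)
If borrowed from Nebeli 'tinmefu' after the early changes, it would undergo only the recent ones:
  rule 3 (vowel merger): tinmefu → tenmefu
  rule 4 (rhotacism): no change (tenmefu)
  rule 5 (unconditioned shift): no change (tenmefu)
  ⇒ as a loan: tenmefu
Nemekic 'semmafo' matches the inherited outcome exactly, so it is an inherited cognate, not a loan.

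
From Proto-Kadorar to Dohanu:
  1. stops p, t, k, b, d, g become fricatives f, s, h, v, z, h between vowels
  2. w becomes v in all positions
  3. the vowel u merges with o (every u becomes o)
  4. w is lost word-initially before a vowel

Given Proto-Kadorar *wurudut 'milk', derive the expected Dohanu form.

Dohanu: *wurudut
  wurudut → wuruzut   [intervocalic lenition]
  wuruzut → vuruzut   [unconditioned shift]
  vuruzut → vorozot   [vowel merger]
  vorozot (rule 4 does not apply)
  giving Dohanu vorozot.

vorozot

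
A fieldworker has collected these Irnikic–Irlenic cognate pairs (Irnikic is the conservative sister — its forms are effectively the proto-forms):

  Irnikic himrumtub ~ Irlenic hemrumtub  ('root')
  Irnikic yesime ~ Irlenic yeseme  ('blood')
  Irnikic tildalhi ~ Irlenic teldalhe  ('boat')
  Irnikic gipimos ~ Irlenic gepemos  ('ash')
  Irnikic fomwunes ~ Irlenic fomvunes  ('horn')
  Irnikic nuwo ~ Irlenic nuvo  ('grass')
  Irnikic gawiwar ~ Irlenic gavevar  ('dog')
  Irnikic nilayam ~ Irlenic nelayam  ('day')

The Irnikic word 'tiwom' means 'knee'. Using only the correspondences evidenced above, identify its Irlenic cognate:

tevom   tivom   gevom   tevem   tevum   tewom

tevom

tildalhi ~ teldalhe, gawiwar ~ gavevar — Irnikic i corresponds to Irlenic e after a consonant, before a consonant other than r, m, n, p, b, f, v.
nuwo ~ nuvo — Irnikic w corresponds to Irlenic v between vowels (before a back vowel).
Applying these to Irnikic 'tiwom':
  tiwom → tewom   (i→e after a consonant, before a consonant other than r, m, n, p, b, f, v)
  tewom → tevom   (w→v between vowels (before a back vowel))
So the Irlenic cognate is 'tevom'.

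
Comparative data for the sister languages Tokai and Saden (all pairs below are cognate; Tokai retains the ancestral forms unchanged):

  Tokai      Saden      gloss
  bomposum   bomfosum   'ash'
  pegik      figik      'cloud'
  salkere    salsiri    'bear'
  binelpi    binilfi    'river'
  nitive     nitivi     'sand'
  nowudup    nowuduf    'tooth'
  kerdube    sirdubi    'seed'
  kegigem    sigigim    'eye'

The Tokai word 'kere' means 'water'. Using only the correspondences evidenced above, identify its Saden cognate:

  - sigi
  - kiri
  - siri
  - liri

kerdube ~ sirdubi, kegigem ~ sigigim — Tokai k corresponds to Saden s word-initially before a front vowel.
salkere ~ salsiri, kerdube ~ sirdubi — Tokai e corresponds to Saden i after a consonant, before r.
salkere ~ salsiri, nitive ~ nitivi — Tokai e corresponds to Saden i word-finally.
Applying these to Tokai 'kere':
  kere → sere   (k→s word-initially before a front vowel)
  sere → sire   (e→i after a consonant, before r)
  sire → siri   (e→i word-finally)
So the Saden cognate is 'siri'.

siri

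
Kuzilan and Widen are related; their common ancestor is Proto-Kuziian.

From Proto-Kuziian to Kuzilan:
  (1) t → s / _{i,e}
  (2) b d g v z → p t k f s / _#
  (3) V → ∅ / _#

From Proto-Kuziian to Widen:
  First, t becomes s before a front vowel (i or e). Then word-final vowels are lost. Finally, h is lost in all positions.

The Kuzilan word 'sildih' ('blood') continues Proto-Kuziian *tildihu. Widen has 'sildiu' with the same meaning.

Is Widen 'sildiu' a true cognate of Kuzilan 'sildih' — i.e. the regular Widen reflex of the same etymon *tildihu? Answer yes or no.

Derive the expected Widen reflex of *tildihu:
Widen: *tildihu > sildihu > sildih > sildi  (by palatalisation, apocope, h-loss)
The regular Widen reflex would be 'sildi', but the attested form is 'sildiu'. The correspondence is irregular, so they are not cognates (the Widen form has a different source).

no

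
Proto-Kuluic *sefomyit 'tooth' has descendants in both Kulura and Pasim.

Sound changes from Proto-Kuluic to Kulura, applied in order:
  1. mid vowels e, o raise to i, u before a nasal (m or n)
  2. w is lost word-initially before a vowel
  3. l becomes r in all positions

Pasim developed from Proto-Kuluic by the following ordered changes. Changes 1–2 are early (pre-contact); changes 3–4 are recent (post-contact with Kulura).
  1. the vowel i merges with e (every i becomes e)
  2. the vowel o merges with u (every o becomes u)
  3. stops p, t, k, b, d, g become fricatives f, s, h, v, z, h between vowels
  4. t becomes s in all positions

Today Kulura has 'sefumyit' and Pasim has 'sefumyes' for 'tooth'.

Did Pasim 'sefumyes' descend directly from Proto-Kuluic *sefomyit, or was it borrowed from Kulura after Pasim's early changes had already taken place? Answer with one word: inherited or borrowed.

inherited

If inherited, *sefomyit would pass through all of Pasim's changes:
Pasim: *sefomyit > sefomyet > sefumyet > sefumyes  (by vowel merger, vowel merger, unconditioned shift)
If borrowed from Kulura 'sefumyit' after the early changes, it would undergo only the recent ones:
  rule 3 (intervocalic lenition): no change (sefumyit)
  rule 4 (unconditioned shift): sefumyit → sefumyis
  ⇒ as a loan: sefumyis
Pasim 'sefumyes' matches the inherited outcome exactly, so it is an inherited cognate, not a loan.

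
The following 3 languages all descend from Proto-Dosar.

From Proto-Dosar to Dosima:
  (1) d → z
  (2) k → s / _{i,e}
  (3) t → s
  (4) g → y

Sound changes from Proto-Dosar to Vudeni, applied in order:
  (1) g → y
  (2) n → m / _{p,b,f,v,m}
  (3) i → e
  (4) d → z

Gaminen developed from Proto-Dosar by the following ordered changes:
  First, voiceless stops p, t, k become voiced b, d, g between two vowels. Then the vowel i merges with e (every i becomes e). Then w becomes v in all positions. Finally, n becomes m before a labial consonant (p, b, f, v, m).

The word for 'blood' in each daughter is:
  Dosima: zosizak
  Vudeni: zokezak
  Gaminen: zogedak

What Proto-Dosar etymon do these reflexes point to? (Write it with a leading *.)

*zokidak

Position 4: Dosima has i, Vudeni has e, Gaminen has e. Dosima preserves i here (none of its changes turn any other segment into i), so the proto-segment is *i.
Position 5: Dosima has z, Vudeni has z, Gaminen has d. Taking the neighbouring segments as reconstructed: Dosima z could go back to *d or *z; Vudeni z could go back to *d or *z; Gaminen d could go back to *t or *d — the one source consistent with every daughter is *d.
Position 3: Dosima has s, Vudeni has k, Gaminen has g. Vudeni preserves k here (none of its changes turn any other segment into k), so the proto-segment is *k.
Continuing position by position gives *zokidak; check it forward:
Dosima: start from *zokidak.
  rule 1 (unconditioned shift): zokidak → zokizak
  rule 2 (palatalisation): zokizak → zosizak
  rule 3: no change — zosizak
  rule 4: no change — zosizak
  ⇒ Dosima zosizak
Vudeni: start from *zokidak.
  rule 1: no change — zokidak
  rule 2: no change — zokidak
  rule 3 (vowel merger): zokidak → zokedak
  rule 4 (unconditioned shift): zokedak → zokezak
  ⇒ Vudeni zokezak
Gaminen: *zokidak
  zokidak → zogidak   [intervocalic voicing]
  zogidak → zogedak   [vowel merger]
  zogedak (rule 3 does not apply)
  zogedak (rule 4 does not apply)
  giving Gaminen zogedak.
Only *zokidak yields all of Dosima zosizak, Vudeni zokezak, Gaminen zogedak.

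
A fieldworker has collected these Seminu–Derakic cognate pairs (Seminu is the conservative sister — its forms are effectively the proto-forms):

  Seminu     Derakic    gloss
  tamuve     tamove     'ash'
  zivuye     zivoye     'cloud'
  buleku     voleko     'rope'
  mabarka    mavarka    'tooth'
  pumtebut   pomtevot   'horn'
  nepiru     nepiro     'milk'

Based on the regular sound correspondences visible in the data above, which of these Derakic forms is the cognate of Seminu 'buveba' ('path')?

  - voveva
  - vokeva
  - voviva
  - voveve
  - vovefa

voveva

buleku ~ voleko — Seminu b corresponds to Derakic v word-initially before a back vowel.
tamuve ~ tamove — Seminu u corresponds to Derakic o after a consonant, before a labial obstruent.
mabarka ~ mavarka — Seminu b corresponds to Derakic v between vowels (before a back vowel).
Applying these to Seminu 'buveba':
  buveba → vuveba   (b→v word-initially before a back vowel)
  vuveba → voveba   (u→o after a consonant, before a labial obstruent)
  voveba → voveva   (b→v between vowels (before a back vowel))
So the Derakic cognate is 'voveva'.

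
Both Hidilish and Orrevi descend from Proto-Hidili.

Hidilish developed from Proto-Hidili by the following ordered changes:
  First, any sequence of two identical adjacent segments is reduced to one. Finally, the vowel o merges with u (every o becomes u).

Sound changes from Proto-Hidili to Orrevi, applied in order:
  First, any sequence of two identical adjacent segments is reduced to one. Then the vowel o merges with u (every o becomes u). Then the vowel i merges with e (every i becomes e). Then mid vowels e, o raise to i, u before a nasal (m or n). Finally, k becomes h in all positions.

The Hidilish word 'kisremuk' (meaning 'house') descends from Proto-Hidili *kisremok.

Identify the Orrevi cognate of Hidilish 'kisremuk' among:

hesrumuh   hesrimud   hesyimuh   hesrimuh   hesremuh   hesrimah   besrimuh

Orrevi: *kisremok
  kisremok (rule 1 does not apply)
  kisremok → kisremuk   [vowel merger]
  kisremuk → kesremuk   [vowel merger]
  kesremuk → kesrimuk   [pre-nasal raising]
  kesrimuk → hesrimuh   [unconditioned shift]
  giving Orrevi hesrimuh.
The other candidates each miss or misapply at least one Orrevi change.

hesrimuh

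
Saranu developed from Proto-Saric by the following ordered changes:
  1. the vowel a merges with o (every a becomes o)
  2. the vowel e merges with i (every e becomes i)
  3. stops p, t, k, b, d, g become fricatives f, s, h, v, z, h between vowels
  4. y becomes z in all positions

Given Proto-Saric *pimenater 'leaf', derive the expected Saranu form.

piminosir

Saranu: *pimenater
  pimenater → pimenoter   [vowel merger]
  pimenoter → piminotir   [vowel merger]
  piminotir → piminosir   [intervocalic lenition]
  piminosir (rule 4 does not apply)
  giving Saranu piminosir.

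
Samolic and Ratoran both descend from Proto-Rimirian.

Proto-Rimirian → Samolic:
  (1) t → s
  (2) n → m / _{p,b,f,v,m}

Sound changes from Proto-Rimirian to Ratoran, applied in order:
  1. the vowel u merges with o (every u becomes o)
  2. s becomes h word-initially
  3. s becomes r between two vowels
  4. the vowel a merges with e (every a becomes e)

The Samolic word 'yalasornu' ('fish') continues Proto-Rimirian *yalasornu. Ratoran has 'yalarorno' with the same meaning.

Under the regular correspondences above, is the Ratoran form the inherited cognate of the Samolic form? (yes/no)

Derive the expected Ratoran reflex of *yalasornu:
Ratoran: *yalasornu
  yalasornu → yalasorno   [vowel merger]
  yalasorno (rule 2 does not apply)
  yalasorno → yalarorno   [rhotacism]
  yalarorno → yelerorno   [vowel merger]
  giving Ratoran yelerorno.
The regular Ratoran reflex would be 'yelerorno', but the attested form is 'yalarorno'. The correspondence is irregular, so they are not cognates (the Ratoran form has a different source).

no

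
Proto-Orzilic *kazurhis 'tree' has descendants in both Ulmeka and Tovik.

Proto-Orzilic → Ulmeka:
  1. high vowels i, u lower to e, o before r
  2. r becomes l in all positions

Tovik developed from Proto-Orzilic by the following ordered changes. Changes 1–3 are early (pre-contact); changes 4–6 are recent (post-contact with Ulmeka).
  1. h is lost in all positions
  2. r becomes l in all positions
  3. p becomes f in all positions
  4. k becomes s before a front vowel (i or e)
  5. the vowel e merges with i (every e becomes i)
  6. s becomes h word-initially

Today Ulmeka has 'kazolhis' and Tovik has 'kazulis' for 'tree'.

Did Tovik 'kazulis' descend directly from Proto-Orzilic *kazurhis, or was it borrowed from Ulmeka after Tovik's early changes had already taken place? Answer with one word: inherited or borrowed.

If inherited, *kazurhis would pass through all of Tovik's changes:
Tovik: start from *kazurhis.
  rule 1 (h-loss): kazurhis → kazuris
  rule 2 (unconditioned shift): kazuris → kazulis
  rule 3: no change — kazulis
  rule 4: no change — kazulis
  rule 5: no change — kazulis
  rule 6: no change — kazulis
  ⇒ Tovik kazulis
If borrowed from Ulmeka 'kazolhis' after the early changes, it would undergo only the recent ones:
  rule 4 (palatalisation): no change (kazolhis)
  rule 5 (vowel merger): no change (kazolhis)
  rule 6 (debuccalisation): no change (kazolhis)
  ⇒ as a loan: kazolhis
Tovik 'kazulis' matches the inherited outcome exactly, so it is an inherited cognate, not a loan.

inherited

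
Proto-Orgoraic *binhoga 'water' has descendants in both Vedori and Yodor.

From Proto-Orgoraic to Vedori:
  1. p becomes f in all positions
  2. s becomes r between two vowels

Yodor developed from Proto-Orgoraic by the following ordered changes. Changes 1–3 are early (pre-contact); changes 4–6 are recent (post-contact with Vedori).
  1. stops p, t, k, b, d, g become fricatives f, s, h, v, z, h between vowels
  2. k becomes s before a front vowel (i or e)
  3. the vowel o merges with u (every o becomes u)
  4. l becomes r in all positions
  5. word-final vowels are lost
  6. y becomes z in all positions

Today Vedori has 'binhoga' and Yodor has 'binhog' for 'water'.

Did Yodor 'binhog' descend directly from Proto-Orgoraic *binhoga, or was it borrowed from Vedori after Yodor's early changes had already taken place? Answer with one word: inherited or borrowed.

If inherited, *binhoga would pass through all of Yodor's changes:
Yodor: *binhoga > binhoha > binhuha > binhuh  (by intervocalic lenition, vowel merger, apocope)
If borrowed from Vedori 'binhoga' after the early changes, it would undergo only the recent ones:
  rule 4 (unconditioned shift): no change (binhoga)
  rule 5 (apocope): binhoga → binhog
  rule 6 (unconditioned shift): no change (binhog)
  ⇒ as a loan: binhog
Yodor 'binhog' matches the loan outcome 'binhog', not the inherited 'binhuh' — it skipped the early Yodor changes, so it was borrowed from Vedori.

borrowed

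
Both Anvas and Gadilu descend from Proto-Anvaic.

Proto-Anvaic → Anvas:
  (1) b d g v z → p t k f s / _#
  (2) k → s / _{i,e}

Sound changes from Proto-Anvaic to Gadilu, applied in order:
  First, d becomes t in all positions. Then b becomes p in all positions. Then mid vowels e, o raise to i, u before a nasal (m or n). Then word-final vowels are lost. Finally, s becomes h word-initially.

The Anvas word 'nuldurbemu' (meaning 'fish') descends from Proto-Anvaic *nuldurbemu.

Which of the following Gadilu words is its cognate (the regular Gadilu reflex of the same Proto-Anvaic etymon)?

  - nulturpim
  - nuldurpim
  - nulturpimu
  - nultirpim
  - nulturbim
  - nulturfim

nulturpim

Gadilu: *nuldurbemu
  nuldurbemu → nulturbemu   [unconditioned shift]
  nulturbemu → nulturpemu   [unconditioned shift]
  nulturpemu → nulturpimu   [pre-nasal raising]
  nulturpimu → nulturpim   [apocope]
  nulturpim (rule 5 does not apply)
  giving Gadilu nulturpim.
The other candidates each miss or misapply at least one Gadilu change.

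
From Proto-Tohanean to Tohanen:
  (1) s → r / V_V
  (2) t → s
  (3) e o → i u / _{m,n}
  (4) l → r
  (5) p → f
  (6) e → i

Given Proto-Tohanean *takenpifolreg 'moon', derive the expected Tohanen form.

Tohanen: *takenpifolreg > sakenpifolreg > sakinpifolreg > sakinpiforreg > sakinfiforreg > sakinfiforrig  (by unconditioned shift, pre-nasal raising, unconditioned shift, unconditioned shift, vowel merger)

sakinfiforrig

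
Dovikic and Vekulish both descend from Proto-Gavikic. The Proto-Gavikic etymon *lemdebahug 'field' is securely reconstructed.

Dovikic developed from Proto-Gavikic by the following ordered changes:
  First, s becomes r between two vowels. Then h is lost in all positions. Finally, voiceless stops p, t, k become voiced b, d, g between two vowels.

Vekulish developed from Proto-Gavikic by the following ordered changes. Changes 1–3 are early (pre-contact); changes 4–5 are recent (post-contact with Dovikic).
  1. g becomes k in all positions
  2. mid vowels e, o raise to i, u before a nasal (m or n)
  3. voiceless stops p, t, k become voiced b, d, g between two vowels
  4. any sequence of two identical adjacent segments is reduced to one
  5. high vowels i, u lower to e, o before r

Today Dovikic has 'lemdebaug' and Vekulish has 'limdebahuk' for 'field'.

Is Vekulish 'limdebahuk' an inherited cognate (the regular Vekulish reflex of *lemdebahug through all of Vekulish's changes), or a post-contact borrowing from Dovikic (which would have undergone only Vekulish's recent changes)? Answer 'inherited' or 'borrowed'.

If inherited, *lemdebahug would pass through all of Vekulish's changes:
Vekulish: *lemdebahug > lemdebahuk > limdebahuk  (by unconditioned shift, pre-nasal raising)
If borrowed from Dovikic 'lemdebaug' after the early changes, it would undergo only the recent ones:
  rule 4 (degemination): no change (lemdebaug)
  rule 5 (pre-rhotic lowering): no change (lemdebaug)
  ⇒ as a loan: lemdebaug
Vekulish 'limdebahuk' matches the inherited outcome exactly, so it is an inherited cognate, not a loan.

inherited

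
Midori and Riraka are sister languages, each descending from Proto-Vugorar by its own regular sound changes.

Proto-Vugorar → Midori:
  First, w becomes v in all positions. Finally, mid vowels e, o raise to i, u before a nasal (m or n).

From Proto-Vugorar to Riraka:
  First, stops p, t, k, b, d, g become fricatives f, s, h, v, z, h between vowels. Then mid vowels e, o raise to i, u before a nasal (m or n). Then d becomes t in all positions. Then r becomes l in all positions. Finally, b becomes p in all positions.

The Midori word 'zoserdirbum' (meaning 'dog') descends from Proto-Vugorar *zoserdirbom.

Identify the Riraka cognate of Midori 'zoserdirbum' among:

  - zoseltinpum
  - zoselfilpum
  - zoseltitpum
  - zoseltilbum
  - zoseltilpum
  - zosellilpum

Riraka: start from *zoserdirbom.
  rule 1: no change — zoserdirbom
  rule 2 (pre-nasal raising): zoserdirbom → zoserdirbum
  rule 3 (unconditioned shift): zoserdirbum → zosertirbum
  rule 4 (unconditioned shift): zosertirbum → zoseltilbum
  rule 5 (unconditioned shift): zoseltilbum → zoseltilpum
  ⇒ Riraka zoseltilpum
Among the options, 'zoseltilpum' alone shows every Riraka change applied in order.

zoseltilpum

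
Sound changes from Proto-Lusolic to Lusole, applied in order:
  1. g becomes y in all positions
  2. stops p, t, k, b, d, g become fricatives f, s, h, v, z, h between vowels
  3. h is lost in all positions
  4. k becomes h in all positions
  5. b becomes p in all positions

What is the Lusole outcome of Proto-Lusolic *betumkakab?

pesumhaap

Lusole: *betumkakab
  betumkakab (rule 1 does not apply)
  betumkakab → besumkahab   [intervocalic lenition]
  besumkahab → besumkaab   [h-loss]
  besumkaab → besumhaab   [unconditioned shift]
  besumhaab → pesumhaap   [unconditioned shift]
  giving Lusole pesumhaap.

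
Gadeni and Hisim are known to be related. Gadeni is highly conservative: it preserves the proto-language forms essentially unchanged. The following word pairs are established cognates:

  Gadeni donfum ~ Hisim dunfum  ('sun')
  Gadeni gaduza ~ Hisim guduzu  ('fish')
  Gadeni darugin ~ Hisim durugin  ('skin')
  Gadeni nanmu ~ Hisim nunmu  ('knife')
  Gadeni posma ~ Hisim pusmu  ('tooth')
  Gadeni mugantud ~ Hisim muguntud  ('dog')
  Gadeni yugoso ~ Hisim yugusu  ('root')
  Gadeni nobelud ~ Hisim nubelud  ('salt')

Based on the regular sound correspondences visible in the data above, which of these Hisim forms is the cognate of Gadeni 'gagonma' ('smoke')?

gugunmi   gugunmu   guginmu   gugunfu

gugunmu

gaduza ~ guduzu — Gadeni a corresponds to Hisim u after a consonant, before a consonant other than r, m, n, p, b, f, v.
donfum ~ dunfum — Gadeni o corresponds to Hisim u after a consonant, before a nasal.
gaduza ~ guduzu, posma ~ pusmu — Gadeni a corresponds to Hisim u word-finally.
Applying these to Gadeni 'gagonma':
  gagonma → gugonma   (a→u after a consonant, before a consonant other than r, m, n, p, b, f, v)
  gugonma → gugunma   (o→u after a consonant, before a nasal)
  gugunma → gugunmu   (a→u word-finally)
So the Hisim cognate is 'gugunmu'.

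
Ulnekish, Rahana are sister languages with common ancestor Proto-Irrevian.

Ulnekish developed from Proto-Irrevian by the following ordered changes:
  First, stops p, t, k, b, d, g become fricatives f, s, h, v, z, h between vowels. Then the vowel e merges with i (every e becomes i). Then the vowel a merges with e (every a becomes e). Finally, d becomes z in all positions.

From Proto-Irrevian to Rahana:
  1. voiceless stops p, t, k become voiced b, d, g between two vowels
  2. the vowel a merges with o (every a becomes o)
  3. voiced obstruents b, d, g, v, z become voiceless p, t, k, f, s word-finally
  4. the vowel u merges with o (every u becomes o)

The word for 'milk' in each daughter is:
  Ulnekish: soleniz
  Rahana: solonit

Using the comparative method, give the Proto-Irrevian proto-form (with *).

Position 7: Ulnekish has z, Rahana has t. Taking the neighbouring segments as reconstructed: Ulnekish z could go back to *d or *z; Rahana t could go back to *t or *d — the one source consistent with every daughter is *d.
Position 4: Ulnekish has e, Rahana has o. In Ulnekish, e can only continue *a, so the proto-segment is *a.
Continuing position by position gives *solanid; check it forward:
Ulnekish: *solanid
  solanid (rule 1 does not apply)
  solanid (rule 2 does not apply)
  solanid → solenid   [vowel merger]
  solenid → soleniz   [unconditioned shift]
  giving Ulnekish soleniz.
Rahana: start from *solanid.
  rule 1: no change — solanid
  rule 2 (vowel merger): solanid → solonid
  rule 3 (final devoicing): solonid → solonit
  rule 4: no change — solonit
  ⇒ Rahana solonit
*solanid is the unique common source.

*solanid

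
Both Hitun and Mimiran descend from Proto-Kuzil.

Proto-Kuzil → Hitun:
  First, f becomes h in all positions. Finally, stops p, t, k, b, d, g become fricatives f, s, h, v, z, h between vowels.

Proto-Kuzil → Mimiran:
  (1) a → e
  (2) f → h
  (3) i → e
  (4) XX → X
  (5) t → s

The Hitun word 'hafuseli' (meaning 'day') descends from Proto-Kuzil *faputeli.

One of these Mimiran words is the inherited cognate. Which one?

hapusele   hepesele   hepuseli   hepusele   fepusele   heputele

Mimiran: *faputeli > feputeli > heputeli > heputele > hepusele  (by vowel merger, unconditioned shift, vowel merger, unconditioned shift)
Only 'hepusele' matches the regular Mimiran development of *faputeli.

hepusele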